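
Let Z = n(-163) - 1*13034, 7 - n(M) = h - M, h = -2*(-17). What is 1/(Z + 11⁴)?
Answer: 1/1417 ≈ 0.00070572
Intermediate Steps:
h = 34
n(M) = -27 + M (n(M) = 7 - (34 - M) = 7 + (-34 + M) = -27 + M)
Z = -13224 (Z = (-27 - 163) - 1*13034 = -190 - 13034 = -13224)
1/(Z + 11⁴) = 1/(-13224 + 11⁴) = 1/(-13224 + 14641) = 1/1417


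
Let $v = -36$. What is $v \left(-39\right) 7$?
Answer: $9828$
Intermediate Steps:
$v \left(-39\right) 7 = \left(-36\right) \left(-39\right) 7 = 1404 \cdot 7 = 9828$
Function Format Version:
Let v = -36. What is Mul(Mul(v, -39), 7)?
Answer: 9828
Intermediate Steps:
Mul(Mul(v, -39), 7) = Mul(Mul(-36, -39), 7) = Mul(1404, 7) = 9828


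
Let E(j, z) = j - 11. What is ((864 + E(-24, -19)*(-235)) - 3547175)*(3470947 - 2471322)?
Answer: -3536759217750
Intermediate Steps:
E(j, z) = -11 + j
((864 + E(-24, -19)*(-235)) - 3547175)*(3470947 - 2471322) = ((864 + (-11 - 24)*(-235)) - 3547175)*(3470947 - 2471322) = ((864 - 35*(-235)) - 3547175)*999625 = ((864 + 8225) - 3547175)*999625 = (9089 - 3547175)*999625 = -3538086*999625 = -3536759217750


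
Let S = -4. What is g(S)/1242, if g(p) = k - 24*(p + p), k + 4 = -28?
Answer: 80/621 ≈ 0.12882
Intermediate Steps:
k = -32 (k = -4 - 28 = -32)
g(p) = -32 - 48*p (g(p) = -32 - 24*(p + p) = -32 - 48*p)
g(S)/1242 = (-32 - 48*(-4))/1242 = (-32 + 192)*(1/1242) = 160*(1/1242) = 80/621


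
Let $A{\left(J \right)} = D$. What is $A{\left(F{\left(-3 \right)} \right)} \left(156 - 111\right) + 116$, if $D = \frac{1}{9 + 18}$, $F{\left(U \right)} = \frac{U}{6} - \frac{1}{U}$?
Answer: $\frac{353}{3} \approx 117.67$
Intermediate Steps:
$F{\left(U \right)} = - \frac{1}{U} + \frac{U}{6}$ ($F{\left(U \right)} = U \frac{1}{6} - \frac{1}{U} = \frac{U}{6} - \frac{1}{U} = - \frac{1}{U} + \frac{U}{6}$)
$D = \frac{1}{27} \approx 0.037037$
$A{\left(J \right)} = \frac{1}{27}$
$A{\left(F{\left(-3 \right)} \right)} \left(156 - 111\right) + 116 = \frac{156 - 111}{27} + 116 = \frac{1}{27} \cdot 45 + 116 = \frac{5}{3} + 116 = \frac{353}{3}$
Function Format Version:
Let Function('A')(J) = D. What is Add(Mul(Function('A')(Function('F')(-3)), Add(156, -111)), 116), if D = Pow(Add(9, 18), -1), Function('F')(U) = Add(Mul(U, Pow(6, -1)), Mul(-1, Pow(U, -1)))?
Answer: Rational(353, 3) ≈ 117.67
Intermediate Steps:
Function('F')(U) = Add(Mul(-1, Pow(U, -1)), Mul(Rational(1, 6), U)) (Function('F')(U) = Add(Mul(U, Rational(1, 6)), Mul(-1, Pow(U, -1))) = Add(Mul(Rational(1, 6), U), Mul(-1, Pow(U, -1))) = Add(Mul(-1, Pow(U, -1)), Mul(Rational(1, 6), U)))
D = Rational(1, 27) (D = Pow(27, -1) = Rational(1, 27) ≈ 0.037037)
Function('A')(J) = Rational(1, 27)
Add(Mul(Function('A')(Function('F')(-3)), Add(156, -111)), 116) = Add(Mul(Rational(1, 27), Add(156, -111)), 116) = Add(Mul(Rational(1, 27), 45), 116) = Add(Rational(5, 3), 116) = Rational(353, 3)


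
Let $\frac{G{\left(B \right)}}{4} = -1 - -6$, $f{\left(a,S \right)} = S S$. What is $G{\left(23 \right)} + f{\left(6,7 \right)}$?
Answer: $69$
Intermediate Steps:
$f{\left(a,S \right)} = S^{2}$
$G{\left(B \right)} = 20$ ($G{\left(B \right)} = 4 \left(-1 - -6\right) = 4 \left(-1 + 6\right) = 4 \cdot 5 = 20$)
$G{\left(23 \right)} + f{\left(6,7 \right)} = 20 + 7^{2} = 20 + 49 = 69$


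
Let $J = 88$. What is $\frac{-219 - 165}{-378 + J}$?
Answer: $\frac{192}{145} \approx 1.3241$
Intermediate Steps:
$\frac{-219 - 165}{-378 + J} = \frac{-219 - 165}{-378 + 88} = - \frac{384}{-290} = \left(-384\right) \left(- \frac{1}{290}\right) = \frac{192}{145}$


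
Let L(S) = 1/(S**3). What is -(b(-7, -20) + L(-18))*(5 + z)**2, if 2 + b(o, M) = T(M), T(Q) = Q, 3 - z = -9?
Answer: 37080145/5832 ≈ 6358.0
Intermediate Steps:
z = 12 (z = 3 - 1*(-9) = 3 + 9 = 12)
b(o, M) = -2 + M
L(S) = S**(-3)
-(b(-7, -20) + L(-18))*(5 + z)**2 = -((-2 - 20) + (-18)**(-3))*(5 + 12)**2 = -(-22 - 1/5832)*17**2 = -(-128305)*289/5832 = -1*(-37080145/5832) = 37080145/5832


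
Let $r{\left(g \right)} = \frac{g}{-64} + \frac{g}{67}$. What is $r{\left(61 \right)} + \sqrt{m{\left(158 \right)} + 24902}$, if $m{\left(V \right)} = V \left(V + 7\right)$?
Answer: $- \frac{183}{4288} + 2 \sqrt{12743} \approx 225.73$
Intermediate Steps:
$r{\left(g \right)} = - \frac{3 g}{4288}$ ($r{\left(g \right)} = g \left(- \frac{1}{64}\right) + g \frac{1}{67} = - \frac{g}{64} + \frac{g}{67} = - \frac{3 g}{4288}$)
$m{\left(V \right)} = V \left(7 + V\right)$
$r{\left(61 \right)} + \sqrt{m{\left(158 \right)} + 24902} = \left(- \frac{3}{4288}\right) 61 + \sqrt{158 \left(7 + 158\right) + 24902} = - \frac{183}{4288} + \sqrt{158 \cdot 165 + 24902} = - \frac{183}{4288} + \sqrt{26070 + 24902} = - \frac{183}{4288} + \sqrt{50972} = - \frac{183}{4288} + 2 \sqrt{12743}$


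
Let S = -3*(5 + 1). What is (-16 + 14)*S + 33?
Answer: 69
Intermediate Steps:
S = -18 (S = -3*6 = -18)
(-16 + 14)*S + 33 = (-16 + 14)*(-18) + 33 = -2*(-18) + 33 = 36 + 33 = 69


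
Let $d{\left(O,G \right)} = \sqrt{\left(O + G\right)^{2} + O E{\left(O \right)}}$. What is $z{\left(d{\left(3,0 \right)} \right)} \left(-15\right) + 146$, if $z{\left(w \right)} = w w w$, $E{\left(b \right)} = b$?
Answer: $146 - 810 \sqrt{2} \approx -999.51$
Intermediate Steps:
$d{\left(O,G \right)} = \sqrt{O^{2} + \left(G + O\right)^{2}}$ ($d{\left(O,G \right)} = \sqrt{\left(O + G\right)^{2} + O O} = \sqrt{\left(G + O\right)^{2} + O^{2}} = \sqrt{O^{2} + \left(G + O\right)^{2}}$)
$z{\left(w \right)} = w^{3}$ ($z{\left(w \right)} = w^{2} w = w^{3}$)
$z{\left(d{\left(3,0 \right)} \right)} \left(-15\right) + 146 = \left(\sqrt{3^{2} + \left(0 + 3\right)^{2}}\right)^{3} \left(-15\right) + 146 = \left(\sqrt{9 + 3^{2}}\right)^{3} \left(-15\right) + 146 = \left(\sqrt{9 + 9}\right)^{3} \left(-15\right) + 146 = \left(\sqrt{18}\right)^{3} \left(-15\right) + 146 = \left(3 \sqrt{2}\right)^{3} \left(-15\right) + 146 = 54 \sqrt{2} \left(-15\right) + 146 = - 810 \sqrt{2} + 146 = 146 - 810 \sqrt{2}$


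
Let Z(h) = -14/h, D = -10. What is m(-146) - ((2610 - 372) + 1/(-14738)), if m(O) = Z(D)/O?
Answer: -6019540639/2689685 ≈ -2238.0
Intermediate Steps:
m(O) = 7/(5*O) (m(O) = (-14/(-10))/O = (-14*(-⅒))/O = 7/(5*O))
m(-146) - ((2610 - 372) + 1/(-14738)) = (7/5)/(-146) - ((2610 - 372) + 1/(-14738)) = (7/5)*(-1/146) - (2238 - 1/14738) = -7/730 - 1*32983643/14738 = -7/730 - 32983643/14738 = -6019540639/2689685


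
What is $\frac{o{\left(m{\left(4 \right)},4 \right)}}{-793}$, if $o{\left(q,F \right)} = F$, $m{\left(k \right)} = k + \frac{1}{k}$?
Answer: $- \frac{4}{793} \approx -0.0050441$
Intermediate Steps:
$\frac{o{\left(m{\left(4 \right)},4 \right)}}{-793} = \frac{4}{-793} = 4 \left(- \frac{1}{793}\right) = - \frac{4}{793}$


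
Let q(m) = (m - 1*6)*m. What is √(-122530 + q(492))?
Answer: √116582 ≈ 341.44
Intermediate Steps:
q(m) = m*(-6 + m) (q(m) = (m - 6)*m = (-6 + m)*m = m*(-6 + m))
√(-122530 + q(492)) = √(-122530 + 492*(-6 + 492)) = √(-122530 + 492*486) = √(-122530 + 239112) = √116582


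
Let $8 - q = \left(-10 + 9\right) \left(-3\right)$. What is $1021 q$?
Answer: $5105$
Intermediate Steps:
$q = 5$ ($q = 8 - \left(-10 + 9\right) \left(-3\right) = 8 - \left(-1\right) \left(-3\right) = 8 - 3 = 5$)
$1021 q = 1021 \cdot 5 = 5105$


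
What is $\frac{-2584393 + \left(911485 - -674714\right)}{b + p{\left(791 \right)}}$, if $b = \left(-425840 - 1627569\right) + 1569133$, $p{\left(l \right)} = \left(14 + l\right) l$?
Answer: $- \frac{998194}{152479} \approx -6.5464$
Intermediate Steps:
$p{\left(l \right)} = l \left(14 + l\right)$
$b = -484276$ ($b = -2053409 + 1569133 = -484276$)
$\frac{-2584393 + \left(911485 - -674714\right)}{b + p{\left(791 \right)}} = \frac{-2584393 + \left(911485 - -674714\right)}{-484276 + 791 \left(14 + 791\right)} = \frac{-2584393 + \left(911485 + 674714\right)}{-484276 + 791 \cdot 805} = \frac{-2584393 + 1586199}{-484276 + 636755} = - \frac{998194}{152479}$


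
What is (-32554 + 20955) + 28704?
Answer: 17105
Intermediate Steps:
(-32554 + 20955) + 28704 = -11599 + 28704 = 17105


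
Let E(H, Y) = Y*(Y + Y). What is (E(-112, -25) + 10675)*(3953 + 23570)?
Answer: 328211775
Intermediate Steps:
E(H, Y) = 2*Y² (E(H, Y) = Y*(2*Y) = 2*Y²)
(E(-112, -25) + 10675)*(3953 + 23570) = (2*(-25)² + 10675)*(3953 + 23570) = (2*625 + 10675)*27523 = (1250 + 10675)*27523 = 11925*27523 = 328211775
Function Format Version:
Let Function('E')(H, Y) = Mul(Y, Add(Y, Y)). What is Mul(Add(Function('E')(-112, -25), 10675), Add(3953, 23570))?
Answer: 328211775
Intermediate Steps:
Function('E')(H, Y) = Mul(2, Pow(Y, 2)) (Function('E')(H, Y) = Mul(Y, Mul(2, Y)) = Mul(2, Pow(Y, 2)))
Mul(Add(Function('E')(-112, -25), 10675), Add(3953, 23570)) = Mul(Add(Mul(2, Pow(-25, 2)), 10675), Add(3953, 23570)) = Mul(Add(Mul(2, 625), 10675), 27523) = Mul(Add(1250, 10675), 27523) = Mul(11925, 27523) = 328211775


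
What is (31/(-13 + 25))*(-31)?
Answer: -961/12 ≈ -80.083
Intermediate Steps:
(31/(-13 + 25))*(-31) = (31/12)*(-31) = -961/12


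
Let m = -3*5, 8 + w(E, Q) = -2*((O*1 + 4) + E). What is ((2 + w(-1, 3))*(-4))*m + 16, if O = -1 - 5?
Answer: 16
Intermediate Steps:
O = -6
w(E, Q) = -4 - 2*E (w(E, Q) = -8 - 2*((-6*1 + 4) + E) = -8 - 2*((-6 + 4) + E) = -8 - 2*(-2 + E) = -8 + (4 - 2*E) = -4 - 2*E)
m = -15
((2 + w(-1, 3))*(-4))*m + 16 = ((2 + (-4 - 2*(-1)))*(-4))*(-15) + 16 = ((2 + (-4 + 2))*(-4))*(-15) + 16 = ((2 - 2)*(-4))*(-15) + 16 = (0*(-4))*(-15) + 16 = 0*(-15) + 16 = 0 + 16 = 16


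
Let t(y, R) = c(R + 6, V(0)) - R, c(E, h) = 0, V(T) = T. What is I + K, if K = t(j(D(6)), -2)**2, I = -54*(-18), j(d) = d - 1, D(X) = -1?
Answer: 976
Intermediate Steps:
j(d) = -1 + d
t(y, R) = -R (t(y, R) = 0 - R = -R)
I = 972
K = 4 (K = (-1*(-2))**2 = 2**2 = 4)
I + K = 972 + 4 = 976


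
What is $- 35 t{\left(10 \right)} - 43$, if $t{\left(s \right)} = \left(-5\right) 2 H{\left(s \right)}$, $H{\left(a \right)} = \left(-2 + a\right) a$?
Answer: $27957$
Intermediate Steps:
$H{\left(a \right)} = a \left(-2 + a\right)$
$t{\left(s \right)} = - 10 s \left(-2 + s\right)$ ($t{\left(s \right)} = \left(-5\right) 2 s \left(-2 + s\right) = - 10 s \left(-2 + s\right)$)
$- 35 t{\left(10 \right)} - 43 = - 35 \cdot 10 \cdot 10 \left(2 - 10\right) - 43 = - 35 \cdot 10 \cdot 10 \left(-8\right) - 43 = \left(-35\right) \left(-800\right) - 43 = 28000 - 43 = 27957$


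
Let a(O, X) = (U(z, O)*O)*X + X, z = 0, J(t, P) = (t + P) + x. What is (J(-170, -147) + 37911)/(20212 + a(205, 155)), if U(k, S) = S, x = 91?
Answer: 37685/6534242 ≈ 0.0057673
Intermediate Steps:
J(t, P) = 91 + P + t (J(t, P) = (t + P) + 91 = (P + t) + 91 = 91 + P + t)
a(O, X) = X + X*O² (a(O, X) = (O*O)*X + X = O²*X + X = X*O² + X = X + X*O²)
(J(-170, -147) + 37911)/(20212 + a(205, 155)) = ((91 - 147 - 170) + 37911)/(20212 + 155*(1 + 205²)) = (-226 + 37911)/(20212 + 155*(1 + 42025)) = 37685/(20212 + 155*42026) = 37685/(20212 + 6514030) = 37685/6534242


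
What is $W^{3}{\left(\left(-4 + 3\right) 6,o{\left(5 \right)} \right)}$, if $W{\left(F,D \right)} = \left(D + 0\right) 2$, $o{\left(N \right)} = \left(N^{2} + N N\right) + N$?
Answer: $1331000$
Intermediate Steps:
$o{\left(N \right)} = N + 2 N^{2}$ ($o{\left(N \right)} = \left(N^{2} + N^{2}\right) + N = 2 N^{2} + N = N + 2 N^{2}$)
$W{\left(F,D \right)} = 2 D$ ($W{\left(F,D \right)} = D 2 = 2 D$)
$W^{3}{\left(\left(-4 + 3\right) 6,o{\left(5 \right)} \right)} = \left(2 \cdot 5 \left(1 + 2 \cdot 5\right)\right)^{3} = \left(2 \cdot 5 \left(1 + 10\right)\right)^{3} = \left(2 \cdot 5 \cdot 11\right)^{3} = \left(2 \cdot 55\right)^{3} = 110^{3} = 1331000$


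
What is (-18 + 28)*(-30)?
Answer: -300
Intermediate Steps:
(-18 + 28)*(-30) = 10*(-30) = -300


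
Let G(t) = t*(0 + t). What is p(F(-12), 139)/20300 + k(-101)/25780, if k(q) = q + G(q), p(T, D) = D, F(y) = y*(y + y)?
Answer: 10430671/26166700 ≈ 0.39862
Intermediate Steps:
F(y) = 2*y² (F(y) = y*(2*y) = 2*y²)
G(t) = t² (G(t) = t*t = t²)
k(q) = q + q²
p(F(-12), 139)/20300 + k(-101)/25780 = 139/20300 - 101*(1 - 101)/25780 = 139*(1/20300) - 101*(-100)*(1/25780) = 139/20300 + 10100*(1/25780) = 139/20300 + 505/1289 = 10430671/26166700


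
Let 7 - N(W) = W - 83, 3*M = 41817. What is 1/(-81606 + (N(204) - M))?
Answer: -1/95659 ≈ -1.0454e-5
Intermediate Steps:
M = 13939 (M = (⅓)*41817 = 13939)
N(W) = 90 - W (N(W) = 7 - (W - 83) = 7 - (-83 + W) = 7 + (83 - W) = 90 - W)
1/(-81606 + (N(204) - M)) = 1/(-81606 + ((90 - 1*204) - 1*13939)) = 1/(-81606 + ((90 - 204) - 13939)) = 1/(-81606 + (-114 - 13939)) = 1/(-81606 - 14053) = 1/(-95659) = -1/95659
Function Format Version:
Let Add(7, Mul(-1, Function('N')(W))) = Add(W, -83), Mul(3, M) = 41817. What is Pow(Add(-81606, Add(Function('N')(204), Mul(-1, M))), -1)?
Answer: Rational(-1, 95659) ≈ -1.0454e-5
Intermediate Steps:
M = 13939 (M = Mul(Rational(1, 3), 41817) = 13939)
Function('N')(W) = Add(90, Mul(-1, W)) (Function('N')(W) = Add(7, Mul(-1, Add(W, -83))) = Add(7, Mul(-1, Add(-83, W))) = Add(7, Add(83, Mul(-1, W))) = Add(90, Mul(-1, W)))
Pow(Add(-81606, Add(Function('N')(204), Mul(-1, M))), -1) = Pow(Add(-81606, Add(Add(90, Mul(-1, 204)), Mul(-1, 13939))), -1) = Pow(Add(-81606, Add(Add(90, -204), -13939)), -1) = Pow(Add(-81606, Add(-114, -13939)), -1) = Pow(Add(-81606, -14053), -1) = Pow(-95659, -1) = Rational(-1, 95659)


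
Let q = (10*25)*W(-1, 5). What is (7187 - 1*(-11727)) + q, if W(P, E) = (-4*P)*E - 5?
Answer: 22664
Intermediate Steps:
W(P, E) = -5 - 4*E*P (W(P, E) = -4*E*P - 5 = -5 - 4*E*P)
q = 3750 (q = (10*25)*(-5 - 4*5*(-1)) = 250*(-5 + 20) = 250*15 = 3750)
(7187 - 1*(-11727)) + q = (7187 - 1*(-11727)) + 3750 = (7187 + 11727) + 3750 = 18914 + 3750 = 22664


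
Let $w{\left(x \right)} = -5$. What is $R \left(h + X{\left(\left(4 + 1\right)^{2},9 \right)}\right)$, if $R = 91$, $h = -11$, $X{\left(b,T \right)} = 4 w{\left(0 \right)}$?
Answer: $-2821$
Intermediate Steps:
$X{\left(b,T \right)} = -20$ ($X{\left(b,T \right)} = 4 \left(-5\right) = -20$)
$R \left(h + X{\left(\left(4 + 1\right)^{2},9 \right)}\right) = 91 \left(-11 - 20\right) = 91 \left(-31\right) = -2821$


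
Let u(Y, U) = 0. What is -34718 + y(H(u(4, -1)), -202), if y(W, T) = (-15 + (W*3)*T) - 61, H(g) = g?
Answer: -34794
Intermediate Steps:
y(W, T) = -76 + 3*T*W (y(W, T) = (-15 + (3*W)*T) - 61 = (-15 + 3*T*W) - 61 = -76 + 3*T*W)
-34718 + y(H(u(4, -1)), -202) = -34718 + (-76 + 3*(-202)*0) = -34718 + (-76 + 0) = -34718 - 76 = -34794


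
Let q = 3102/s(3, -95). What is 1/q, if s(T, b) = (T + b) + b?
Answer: -17/282 ≈ -0.060284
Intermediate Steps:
s(T, b) = T + 2*b
q = -282/17 (q = 3102/(3 + 2*(-95)) = 3102/(3 - 190) = 3102/(-187) = 3102*(-1/187) = -282/17 ≈ -16.588)
1/q = 1/(-282/17) = -17/282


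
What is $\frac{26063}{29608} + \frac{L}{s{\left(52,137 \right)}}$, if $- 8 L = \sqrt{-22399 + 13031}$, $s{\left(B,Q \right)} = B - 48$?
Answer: $\frac{26063}{29608} - \frac{i \sqrt{2342}}{16} \approx 0.88027 - 3.0246 i$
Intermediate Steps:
$s{\left(B,Q \right)} = -48 + B$
$L = - \frac{i \sqrt{2342}}{4}$ ($L = - \frac{\sqrt{-22399 + 13031}}{8} = - \frac{\sqrt{-9368}}{8} = - \frac{2 i \sqrt{2342}}{8} = - \frac{i \sqrt{2342}}{4} \approx - 12.099 i$)
$\frac{26063}{29608} + \frac{L}{s{\left(52,137 \right)}} = \frac{26063}{29608} + \frac{\left(- \frac{1}{4}\right) i \sqrt{2342}}{-48 + 52} = 26063 \cdot \frac{1}{29608} + \frac{\left(- \frac{1}{4}\right) i \sqrt{2342}}{4} = \frac{26063}{29608} + - \frac{i \sqrt{2342}}{4} \cdot \frac{1}{4} = \frac{26063}{29608} - \frac{i \sqrt{2342}}{16}$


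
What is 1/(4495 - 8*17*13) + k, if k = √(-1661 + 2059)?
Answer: 1/2727 + √398 ≈ 19.950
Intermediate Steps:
k = √398 ≈ 19.950
1/(4495 - 8*17*13) + k = 1/(4495 - 8*17*13) + √398 = 1/(4495 - 136*13) + √398 = 1/(4495 - 1768) + √398 = 1/2727 + √398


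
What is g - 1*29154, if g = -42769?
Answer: -71923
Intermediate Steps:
g - 1*29154 = -42769 - 1*29154 = -42769 - 29154 = -71923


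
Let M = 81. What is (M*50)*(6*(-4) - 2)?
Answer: -105300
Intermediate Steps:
(M*50)*(6*(-4) - 2) = (81*50)*(6*(-4) - 2) = 4050*(-24 - 2) = 4050*(-26) = -105300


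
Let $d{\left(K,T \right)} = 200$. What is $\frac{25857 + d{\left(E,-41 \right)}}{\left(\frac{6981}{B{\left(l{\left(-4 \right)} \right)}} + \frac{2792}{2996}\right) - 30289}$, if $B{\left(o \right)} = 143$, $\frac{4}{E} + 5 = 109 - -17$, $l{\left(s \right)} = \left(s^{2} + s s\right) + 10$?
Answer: $- \frac{214683623}{249141180} \approx -0.86169$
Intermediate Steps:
$l{\left(s \right)} = 10 + 2 s^{2}$ ($l{\left(s \right)} = \left(s^{2} + s^{2}\right) + 10 = 2 s^{2} + 10 = 10 + 2 s^{2}$)
$E = \frac{4}{121}$ ($E = \frac{4}{-5 + \left(109 - -17\right)} = \frac{4}{-5 + \left(109 + 17\right)} = \frac{4}{-5 + 126} = \frac{4}{121} \approx 0.033058$)
$\frac{25857 + d{\left(E,-41 \right)}}{\left(\frac{6981}{B{\left(l{\left(-4 \right)} \right)}} + \frac{2792}{2996}\right) - 30289} = \frac{25857 + 200}{\left(\frac{6981}{143} + \frac{2792}{2996}\right) - 30289} = \frac{26057}{\left(6981 \cdot \frac{1}{143} + 2792 \cdot \frac{1}{2996}\right) - 30289} = \frac{26057}{\left(\frac{537}{11} + \frac{698}{749}\right) - 30289} = \frac{26057}{\frac{409891}{8239} - 30289} = \frac{26057}{- \frac{249141180}{8239}} = 26057 \left(- \frac{8239}{249141180}\right) = - \frac{214683623}{249141180}$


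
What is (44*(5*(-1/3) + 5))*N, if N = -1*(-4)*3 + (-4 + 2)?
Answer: 4400/3 ≈ 1466.7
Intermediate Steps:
N = 10 (N = 4*3 - 2 = 12 - 2 = 10)
(44*(5*(-1/3) + 5))*N = (44*(5*(-1/3) + 5))*10 = (44*(5*(-1*⅓) + 5))*10 = (44*(5*(-⅓) + 5))*10 = (44*(-5/3 + 5))*10 = (44*(10/3))*10 = (440/3)*10 = 4400/3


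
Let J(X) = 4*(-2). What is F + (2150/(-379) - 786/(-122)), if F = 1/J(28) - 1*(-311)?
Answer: 57639329/184952 ≈ 311.64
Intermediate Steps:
J(X) = -8
F = 2487/8 (F = 1/(-8) - 1*(-311) = -⅛ + 311 = 2487/8 ≈ 310.88)
F + (2150/(-379) - 786/(-122)) = 2487/8 + (2150/(-379) - 786/(-122)) = 2487/8 + (2150*(-1/379) - 786*(-1/122)) = 2487/8 + (-2150/379 + 393/61) = 2487/8 + 17797/23119 = 57639329/184952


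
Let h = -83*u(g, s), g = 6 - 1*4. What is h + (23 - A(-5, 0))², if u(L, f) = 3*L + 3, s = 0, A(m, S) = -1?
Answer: -171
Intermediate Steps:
g = 2 (g = 6 - 4 = 2)
u(L, f) = 3 + 3*L
h = -747 (h = -83*(3 + 3*2) = -83*(3 + 6) = -83*9 = -747)
h + (23 - A(-5, 0))² = -747 + (23 - 1*(-1))² = -747 + (23 + 1)² = -747 + 24² = -747 + 576 = -171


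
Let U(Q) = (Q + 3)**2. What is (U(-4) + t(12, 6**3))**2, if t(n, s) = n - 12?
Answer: 1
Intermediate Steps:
U(Q) = (3 + Q)**2
t(n, s) = -12 + n
(U(-4) + t(12, 6**3))**2 = ((3 - 4)**2 + (-12 + 12))**2 = ((-1)**2 + 0)**2 = (1 + 0)**2 = 1**2 = 1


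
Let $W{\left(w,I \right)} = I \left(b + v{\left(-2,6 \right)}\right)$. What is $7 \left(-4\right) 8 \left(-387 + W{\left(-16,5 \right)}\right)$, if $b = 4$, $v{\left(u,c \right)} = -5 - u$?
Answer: $85568$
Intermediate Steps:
$W{\left(w,I \right)} = I$ ($W{\left(w,I \right)} = I \left(4 - 3\right) = I 1 = I$)
$7 \left(-4\right) 8 \left(-387 + W{\left(-16,5 \right)}\right) = 7 \left(-4\right) 8 \left(-387 + 5\right) = \left(-28\right) 8 \left(-382\right) = \left(-224\right) \left(-382\right) = 85568$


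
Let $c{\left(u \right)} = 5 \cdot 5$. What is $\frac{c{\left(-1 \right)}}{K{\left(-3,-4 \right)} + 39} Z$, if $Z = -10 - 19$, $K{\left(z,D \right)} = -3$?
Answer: $- \frac{725}{36} \approx -20.139$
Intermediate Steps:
$Z = -29$
$c{\left(u \right)} = 25$
$\frac{c{\left(-1 \right)}}{K{\left(-3,-4 \right)} + 39} Z = \frac{1}{-3 + 39} \cdot 25 \left(-29\right) = \frac{1}{36} \cdot 25 \left(-29\right) = \frac{25}{36} \left(-29\right) = - \frac{725}{36}$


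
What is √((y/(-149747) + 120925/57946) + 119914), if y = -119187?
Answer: √184266945094212386536910/1239605666 ≈ 346.29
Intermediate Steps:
√((y/(-149747) + 120925/57946) + 119914) = √((-119187/(-149747) + 120925/57946) + 119914) = √((-119187*(-1/149747) + 120925*(1/57946)) + 119914) = √((119187/149747 + 17275/8278) + 119914) = √(3573509411/1239605666 + 119914) = √(148649647342135/1239605666) = √184266945094212386536910/1239605666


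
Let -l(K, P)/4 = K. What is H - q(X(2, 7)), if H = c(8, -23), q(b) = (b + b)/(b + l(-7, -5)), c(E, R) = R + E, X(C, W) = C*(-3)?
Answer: -159/11 ≈ -14.455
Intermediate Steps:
X(C, W) = -3*C
c(E, R) = E + R
l(K, P) = -4*K
q(b) = 2*b/(28 + b) (q(b) = (b + b)/(b - 4*(-7)) = (2*b)/(b + 28) = (2*b)/(28 + b) = 2*b/(28 + b))
H = -15 (H = 8 - 23 = -15)
H - q(X(2, 7)) = -15 - 2*(-3*2)/(28 - 3*2) = -15 - 2*(-6)/(28 - 6) = -15 - 2*(-6)/22 = -15 - 1*(-6/11) = -15 + 6/11 = -159/11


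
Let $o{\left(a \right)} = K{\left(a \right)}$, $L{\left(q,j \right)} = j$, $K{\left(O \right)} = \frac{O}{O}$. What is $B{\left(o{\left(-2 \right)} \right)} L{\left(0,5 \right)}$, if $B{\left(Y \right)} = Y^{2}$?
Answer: $5$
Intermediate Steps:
$K{\left(O \right)} = 1$
$o{\left(a \right)} = 1$
$B{\left(o{\left(-2 \right)} \right)} L{\left(0,5 \right)} = 1^{2} \cdot 5 = 1 \cdot 5 = 5$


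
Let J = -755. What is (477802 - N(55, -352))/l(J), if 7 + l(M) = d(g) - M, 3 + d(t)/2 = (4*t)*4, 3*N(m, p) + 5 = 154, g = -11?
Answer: 1433257/1170 ≈ 1225.0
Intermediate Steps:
N(m, p) = 149/3 (N(m, p) = -5/3 + (⅓)*154 = -5/3 + 154/3 = 149/3)
d(t) = -6 + 32*t (d(t) = -6 + 2*((4*t)*4) = -6 + 2*(16*t) = -6 + 32*t)
l(M) = -365 - M (l(M) = -7 + ((-6 + 32*(-11)) - M) = -7 + ((-6 - 352) - M) = -7 + (-358 - M) = -365 - M)
(477802 - N(55, -352))/l(J) = (477802 - 1*149/3)/(-365 - 1*(-755)) = (477802 - 149/3)/(-365 + 755) = (1433257/3)/390 = (1433257/3)*(1/390) = 1433257/1170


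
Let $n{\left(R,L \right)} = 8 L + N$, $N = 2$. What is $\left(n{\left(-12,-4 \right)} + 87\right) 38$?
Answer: $2166$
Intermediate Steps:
$n{\left(R,L \right)} = 2 + 8 L$ ($n{\left(R,L \right)} = 8 L + 2 = 2 + 8 L$)
$\left(n{\left(-12,-4 \right)} + 87\right) 38 = \left(\left(2 + 8 \left(-4\right)\right) + 87\right) 38 = \left(\left(2 - 32\right) + 87\right) 38 = \left(-30 + 87\right) 38 = 57 \cdot 38 = 2166$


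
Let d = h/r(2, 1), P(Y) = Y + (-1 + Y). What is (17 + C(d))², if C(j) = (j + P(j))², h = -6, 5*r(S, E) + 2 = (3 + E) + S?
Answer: 5184729/16 ≈ 3.2405e+5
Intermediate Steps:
r(S, E) = ⅕ + E/5 + S/5 (r(S, E) = -⅖ + ((3 + E) + S)/5 = -⅖ + (3 + E + S)/5 = -⅖ + (⅗ + E/5 + S/5) = ⅕ + E/5 + S/5)
P(Y) = -1 + 2*Y
d = -15/2 (d = -6/(⅕ + (⅕)*1 + (⅕)*2) = -6/(⅕ + ⅕ + ⅖) = -6/⅘ = -6*5/4 = -15/2 ≈ -7.5000)
C(j) = (-1 + 3*j)² (C(j) = (j + (-1 + 2*j))² = (-1 + 3*j)²)
(17 + C(d))² = (17 + (-1 + 3*(-15/2))²)² = (17 + (-1 - 45/2)²)² = (17 + (-47/2)²)² = (17 + 2209/4)² = (2277/4)² = 5184729/16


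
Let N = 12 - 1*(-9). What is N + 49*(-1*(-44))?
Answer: 2177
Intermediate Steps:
N = 21 (N = 12 + 9 = 21)
N + 49*(-1*(-44)) = 21 + 49*(-1*(-44)) = 21 + 49*44 = 21 + 2156 = 2177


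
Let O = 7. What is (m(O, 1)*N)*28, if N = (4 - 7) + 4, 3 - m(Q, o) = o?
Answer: 56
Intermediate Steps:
m(Q, o) = 3 - o
N = 1 (N = -3 + 4 = 1)
(m(O, 1)*N)*28 = ((3 - 1*1)*1)*28 = ((3 - 1)*1)*28 = (2*1)*28 = 2*28 = 56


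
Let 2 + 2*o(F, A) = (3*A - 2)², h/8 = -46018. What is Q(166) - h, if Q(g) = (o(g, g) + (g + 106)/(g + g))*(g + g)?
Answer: 41206740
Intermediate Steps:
h = -368144 (h = 8*(-46018) = -368144)
o(F, A) = -1 + (-2 + 3*A)²/2 (o(F, A) = -1 + (3*A - 2)²/2 = -1 + (-2 + 3*A)²/2)
Q(g) = 2*g*(-1 + (-2 + 3*g)²/2 + (106 + g)/(2*g)) (Q(g) = ((-1 + (-2 + 3*g)²/2) + (g + 106)/(g + g))*(g + g) = ((-1 + (-2 + 3*g)²/2) + (106 + g)/((2*g)))*(2*g) = ((-1 + (-2 + 3*g)²/2) + (106 + g)*(1/(2*g)))*(2*g) = ((-1 + (-2 + 3*g)²/2) + (106 + g)/(2*g))*(2*g) = (-1 + (-2 + 3*g)²/2 + (106 + g)/(2*g))*(2*g) = 2*g*(-1 + (-2 + 3*g)²/2 + (106 + g)/(2*g)))
Q(166) - h = (106 - 1*166 + 166*(-2 + 3*166)²) - 1*(-368144) = (106 - 166 + 166*(-2 + 498)²) + 368144 = (106 - 166 + 166*496²) + 368144 = (106 - 166 + 166*246016) + 368144 = (106 - 166 + 40838656) + 368144 = 40838596 + 368144 = 41206740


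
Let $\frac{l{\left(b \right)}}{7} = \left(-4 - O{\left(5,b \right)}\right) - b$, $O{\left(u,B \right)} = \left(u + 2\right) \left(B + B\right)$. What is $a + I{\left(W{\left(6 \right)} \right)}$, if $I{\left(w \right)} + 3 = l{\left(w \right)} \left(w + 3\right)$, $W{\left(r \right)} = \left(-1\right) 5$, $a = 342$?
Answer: $-655$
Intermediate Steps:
$O{\left(u,B \right)} = 2 B \left(2 + u\right)$ ($O{\left(u,B \right)} = \left(2 + u\right) 2 B = 2 B \left(2 + u\right)$)
$W{\left(r \right)} = -5$
$l{\left(b \right)} = -28 - 105 b$ ($l{\left(b \right)} = 7 \left(\left(-4 - 2 b \left(2 + 5\right)\right) - b\right) = 7 \left(\left(-4 - 2 b 7\right) - b\right) = 7 \left(\left(-4 - 14 b\right) - b\right) = 7 \left(-4 - 15 b\right) = -28 - 105 b$)
$I{\left(w \right)} = -3 + \left(-28 - 105 w\right) \left(3 + w\right)$ ($I{\left(w \right)} = -3 + \left(-28 - 105 w\right) \left(w + 3\right) = -3 + \left(-28 - 105 w\right) \left(3 + w\right)$)
$a + I{\left(W{\left(6 \right)} \right)} = 342 - \left(-1628 + 2625\right) = 342 - 997 = -655$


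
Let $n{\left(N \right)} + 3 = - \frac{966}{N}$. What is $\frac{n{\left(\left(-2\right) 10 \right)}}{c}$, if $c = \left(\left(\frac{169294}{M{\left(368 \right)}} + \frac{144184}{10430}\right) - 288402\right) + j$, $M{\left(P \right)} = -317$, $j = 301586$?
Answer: $\frac{149775843}{41870360948} \approx 0.0035771$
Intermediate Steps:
$n{\left(N \right)} = -3 - \frac{966}{N}$
$c = \frac{20935180474}{1653155}$ ($c = \left(\left(\frac{169294}{-317} + \frac{144184}{10430}\right) - 288402\right) + 301586 = \left(\left(169294 \left(- \frac{1}{317}\right) + 144184 \cdot \frac{1}{10430}\right) - 288402\right) + 301586 = \left(\left(- \frac{169294}{317} + \frac{72092}{5215}\right) - 288402\right) + 301586 = \left(- \frac{860015046}{1653155} - 288402\right) + 301586 = - \frac{477633223356}{1653155} + 301586 = \frac{20935180474}{1653155} \approx 12664.0$)
$\frac{n{\left(\left(-2\right) 10 \right)}}{c} = \frac{-3 - \frac{966}{\left(-2\right) 10}}{\frac{20935180474}{1653155}} = \left(-3 - \frac{966}{-20}\right) \frac{1653155}{20935180474} = \left(-3 - - \frac{483}{10}\right) \frac{1653155}{20935180474} = \left(-3 + \frac{483}{10}\right) \frac{1653155}{20935180474} = \frac{453}{10} \cdot \frac{1653155}{20935180474} = \frac{149775843}{41870360948}$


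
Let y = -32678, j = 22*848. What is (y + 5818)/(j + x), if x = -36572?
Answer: 6715/4479 ≈ 1.4992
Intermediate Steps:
j = 18656
(y + 5818)/(j + x) = (-32678 + 5818)/(18656 - 36572) = -26860/(-17916) = -26860*(-1/17916) = 6715/4479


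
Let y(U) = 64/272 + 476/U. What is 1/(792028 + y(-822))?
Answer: 6987/5533897234 ≈ 1.2626e-6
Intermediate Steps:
y(U) = 4/17 + 476/U (y(U) = 64*(1/272) + 476/U = 4/17 + 476/U)
1/(792028 + y(-822)) = 1/(792028 + (4/17 + 476/(-822))) = 1/(792028 + (4/17 + 476*(-1/822))) = 1/(792028 + (4/17 - 238/411)) = 1/(792028 - 2402/6987) = 1/(5533897234/6987) = 6987/5533897234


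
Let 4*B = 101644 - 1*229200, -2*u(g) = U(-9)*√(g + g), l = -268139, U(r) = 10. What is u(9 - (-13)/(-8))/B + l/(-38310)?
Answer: 268139/38310 + 5*√59/63778 ≈ 6.9998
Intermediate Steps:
u(g) = -5*√2*√g (u(g) = -5*√(g + g) = -5*√(2*g) = -5*√2*√g)
B = -31889 (B = (101644 - 1*229200)/4 = (101644 - 229200)/4 = (¼)*(-127556) = -31889)
u(9 - (-13)/(-8))/B + l/(-38310) = -5*√2*√(9 - (-13)/(-8))/(-31889) - 268139/(-38310) = -5*√2*√(9 - (-13)*(-1)/8)*(-1/31889) - 268139*(-1/38310) = -5*√2*√(9 - 13*⅛)*(-1/31889) + 268139/38310 = -5*√2*√(9 - 13/8)*(-1/31889) + 268139/38310 = -5*√2*√(59/8)*(-1/31889) + 268139/38310 = -5*√2*√118/4*(-1/31889) + 268139/38310 = -5*√59/2*(-1/31889) + 268139/38310 = 5*√59/63778 + 268139/38310 = 268139/38310 + 5*√59/63778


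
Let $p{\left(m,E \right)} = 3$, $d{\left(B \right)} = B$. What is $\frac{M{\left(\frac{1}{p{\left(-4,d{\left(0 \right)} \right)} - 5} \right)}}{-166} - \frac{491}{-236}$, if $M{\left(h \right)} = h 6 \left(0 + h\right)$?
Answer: $\frac{10144}{4897} \approx 2.0715$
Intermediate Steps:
$M{\left(h \right)} = 6 h^{2}$ ($M{\left(h \right)} = 6 h h = 6 h^{2}$)
$\frac{M{\left(\frac{1}{p{\left(-4,d{\left(0 \right)} \right)} - 5} \right)}}{-166} - \frac{491}{-236} = \frac{6 \left(\frac{1}{3 - 5}\right)^{2}}{-166} - \frac{491}{-236} = 6 \left(\frac{1}{-2}\right)^{2} \left(- \frac{1}{166}\right) - - \frac{491}{236} = 6 \left(- \frac{1}{2}\right)^{2} \left(- \frac{1}{166}\right) + \frac{491}{236} = 6 \cdot \frac{1}{4} \left(- \frac{1}{166}\right) + \frac{491}{236} = \frac{3}{2} \left(- \frac{1}{166}\right) + \frac{491}{236} = - \frac{3}{332} + \frac{491}{236} = \frac{10144}{4897}$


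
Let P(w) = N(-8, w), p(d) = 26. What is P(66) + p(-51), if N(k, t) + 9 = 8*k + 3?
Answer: -44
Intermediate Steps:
N(k, t) = -6 + 8*k (N(k, t) = -9 + (8*k + 3) = -9 + (3 + 8*k) = -6 + 8*k)
P(w) = -70 (P(w) = -6 + 8*(-8) = -6 - 64 = -70)
P(66) + p(-51) = -70 + 26 = -44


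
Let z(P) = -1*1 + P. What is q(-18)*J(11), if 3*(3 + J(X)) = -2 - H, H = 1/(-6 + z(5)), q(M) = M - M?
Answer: 0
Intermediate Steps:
z(P) = -1 + P
q(M) = 0
H = -½ (H = 1/(-6 + (-1 + 5)) = 1/(-6 + 4) = 1/(-2) = -½ ≈ -0.50000)
J(X) = -7/2 (J(X) = -3 + (-2 - 1*(-½))/3 = -3 + (-2 + ½)/3 = -3 + (⅓)*(-3/2) = -3 - ½ = -7/2)
q(-18)*J(11) = 0*(-7/2) = 0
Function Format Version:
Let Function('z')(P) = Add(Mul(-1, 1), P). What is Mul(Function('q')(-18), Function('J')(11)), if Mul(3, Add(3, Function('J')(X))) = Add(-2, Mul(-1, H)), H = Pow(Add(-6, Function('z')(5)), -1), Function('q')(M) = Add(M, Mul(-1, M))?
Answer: 0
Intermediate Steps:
Function('z')(P) = Add(-1, P)
Function('q')(M) = 0
H = Rational(-1, 2) (H = Pow(Add(-6, Add(-1, 5)), -1) = Pow(Add(-6, 4), -1) = Pow(-2, -1) = Rational(-1, 2) ≈ -0.50000)
Function('J')(X) = Rational(-7, 2) (Function('J')(X) = Add(-3, Mul(Rational(1, 3), Add(-2, Mul(-1, Rational(-1, 2))))) = Add(-3, Mul(Rational(1, 3), Add(-2, Rational(1, 2)))) = Add(-3, Mul(Rational(1, 3), Rational(-3, 2))) = Add(-3, Rational(-1, 2)) = Rational(-7, 2))
Mul(Function('q')(-18), Function('J')(11)) = Mul(0, Rational(-7, 2)) = 0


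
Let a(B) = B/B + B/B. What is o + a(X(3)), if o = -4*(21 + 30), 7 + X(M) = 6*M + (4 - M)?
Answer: -202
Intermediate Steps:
X(M) = -3 + 5*M (X(M) = -7 + (6*M + (4 - M)) = -7 + (4 + 5*M) = -3 + 5*M)
o = -204 (o = -4*51 = -204)
a(B) = 2 (a(B) = 1 + 1 = 2)
o + a(X(3)) = -204 + 2 = -202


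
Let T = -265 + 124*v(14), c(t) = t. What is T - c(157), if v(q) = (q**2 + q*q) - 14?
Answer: 46450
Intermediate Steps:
v(q) = -14 + 2*q**2 (v(q) = (q**2 + q**2) - 14 = 2*q**2 - 14 = -14 + 2*q**2)
T = 46607 (T = -265 + 124*(-14 + 2*14**2) = -265 + 124*(-14 + 2*196) = -265 + 124*(-14 + 392) = -265 + 124*378 = -265 + 46872 = 46607)
T - c(157) = 46607 - 1*157 = 46607 - 157 = 46450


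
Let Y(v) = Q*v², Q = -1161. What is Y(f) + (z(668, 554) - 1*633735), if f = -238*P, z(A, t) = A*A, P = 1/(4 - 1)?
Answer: -7494587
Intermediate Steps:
P = ⅓ (P = 1/3 = ⅓ ≈ 0.33333)
z(A, t) = A²
f = -238/3 (f = -238*⅓ = -238/3 ≈ -79.333)
Y(v) = -1161*v²
Y(f) + (z(668, 554) - 1*633735) = -1161*(-238/3)² + (668² - 1*633735) = -1161*56644/9 + (446224 - 633735) = -7307076 - 187511 = -7494587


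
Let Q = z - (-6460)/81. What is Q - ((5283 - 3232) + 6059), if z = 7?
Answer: -649883/81 ≈ -8023.3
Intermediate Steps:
Q = 7027/81 (Q = 7 - (-6460)/81 = 7 - 76*(-85/81) = 7 + 6460/81 = 7027/81 ≈ 86.753)
Q - ((5283 - 3232) + 6059) = 7027/81 - ((5283 - 3232) + 6059) = 7027/81 - (2051 + 6059) = 7027/81 - 1*8110 = 7027/81 - 8110 = -649883/81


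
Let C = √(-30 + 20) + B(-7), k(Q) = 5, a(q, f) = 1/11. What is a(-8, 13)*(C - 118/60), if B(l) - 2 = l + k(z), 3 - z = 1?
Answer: -59/330 + I*√10/11 ≈ -0.17879 + 0.28748*I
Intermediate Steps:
z = 2 (z = 3 - 1*1 = 3 - 1 = 2)
a(q, f) = 1/11
B(l) = 7 + l (B(l) = 2 + (l + 5) = 2 + (5 + l) = 7 + l)
C = I*√10 (C = √(-30 + 20) + (7 - 7) = √(-10) + 0 = I*√10 + 0 = I*√10 ≈ 3.1623*I)
a(-8, 13)*(C - 118/60) = (I*√10 - 118/60)/11 = (I*√10 - 118*1/60)/11 = (I*√10 - 59/30)/11 = (-59/30 + I*√10)/11 = -59/330 + I*√10/11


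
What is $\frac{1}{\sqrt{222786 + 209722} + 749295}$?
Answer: $\frac{749295}{561442564517} - \frac{2 \sqrt{108127}}{561442564517} \approx 1.3334 \cdot 10^{-6}$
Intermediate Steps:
$\frac{1}{\sqrt{222786 + 209722} + 749295} = \frac{1}{\sqrt{432508} + 749295} = \frac{1}{2 \sqrt{108127} + 749295} = \frac{1}{749295 + 2 \sqrt{108127}}$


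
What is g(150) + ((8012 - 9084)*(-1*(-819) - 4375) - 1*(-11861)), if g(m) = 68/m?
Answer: 286792009/75 ≈ 3.8239e+6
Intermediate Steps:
g(150) + ((8012 - 9084)*(-1*(-819) - 4375) - 1*(-11861)) = 68/150 + ((8012 - 9084)*(-1*(-819) - 4375) - 1*(-11861)) = 68*(1/150) + (-1072*(819 - 4375) + 11861) = 34/75 + (-1072*(-3556) + 11861) = 34/75 + (3812032 + 11861) = 34/75 + 3823893 = 286792009/75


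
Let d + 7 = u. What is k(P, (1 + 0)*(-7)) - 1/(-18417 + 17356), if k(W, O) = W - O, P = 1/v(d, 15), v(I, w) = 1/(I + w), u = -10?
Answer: 5306/1061 ≈ 5.0009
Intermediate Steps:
d = -17 (d = -7 - 10 = -17)
P = -2 (P = 1/(1/(-17 + 15)) = 1/(1/(-2)) = 1/(-½) = -2)
k(P, (1 + 0)*(-7)) - 1/(-18417 + 17356) = (-2 - (1 + 0)*(-7)) - 1/(-18417 + 17356) = (-2 - (-7)) - 1/(-1061) = (-2 - 1*(-7)) - 1*(-1/1061) = (-2 + 7) + 1/1061 = 5 + 1/1061 = 5306/1061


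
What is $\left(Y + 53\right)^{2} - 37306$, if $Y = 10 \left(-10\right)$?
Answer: $-35097$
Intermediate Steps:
$Y = -100$
$\left(Y + 53\right)^{2} - 37306 = \left(-100 + 53\right)^{2} - 37306 = \left(-47\right)^{2} - 37306 = 2209 - 37306 = -35097$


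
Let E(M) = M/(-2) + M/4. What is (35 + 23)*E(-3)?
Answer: 87/2 ≈ 43.500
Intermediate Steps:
E(M) = -M/4 (E(M) = M*(-1/2) + M*(1/4) = -M/2 + M/4 = -M/4)
(35 + 23)*E(-3) = (35 + 23)*(-1/4*(-3)) = 58*(3/4) = 87/2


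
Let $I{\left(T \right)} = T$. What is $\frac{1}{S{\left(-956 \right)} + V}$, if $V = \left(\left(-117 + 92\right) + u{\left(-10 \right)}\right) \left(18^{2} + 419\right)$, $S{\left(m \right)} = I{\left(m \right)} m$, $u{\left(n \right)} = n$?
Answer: $\frac{1}{887931} \approx 1.1262 \cdot 10^{-6}$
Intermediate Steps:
$S{\left(m \right)} = m^{2}$ ($S{\left(m \right)} = m m = m^{2}$)
$V = -26005$ ($V = \left(\left(-117 + 92\right) - 10\right) \left(18^{2} + 419\right) = \left(-25 - 10\right) \left(324 + 419\right) = \left(-35\right) 743 = -26005$)
$\frac{1}{S{\left(-956 \right)} + V} = \frac{1}{\left(-956\right)^{2} - 26005} = \frac{1}{913936 - 26005} = \frac{1}{887931}$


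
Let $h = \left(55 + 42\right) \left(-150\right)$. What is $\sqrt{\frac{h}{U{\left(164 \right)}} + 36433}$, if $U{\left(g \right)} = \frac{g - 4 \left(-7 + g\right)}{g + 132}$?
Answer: $\frac{2 \sqrt{9611557}}{29} \approx 213.81$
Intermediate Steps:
$h = -14550$ ($h = 97 \left(-150\right) = -14550$)
$U{\left(g \right)} = \frac{28 - 3 g}{132 + g}$ ($U{\left(g \right)} = \frac{g - \left(-28 + 4 g\right)}{132 + g} = \frac{28 - 3 g}{132 + g}$)
$\sqrt{\frac{h}{U{\left(164 \right)}} + 36433} = \sqrt{- \frac{14550}{\frac{1}{132 + 164} \left(28 - 492\right)} + 36433} = \sqrt{- \frac{14550}{\frac{1}{296} \left(28 - 492\right)} + 36433} = \sqrt{- \frac{14550}{\frac{1}{296} \left(-464\right)} + 36433} = \sqrt{- \frac{14550}{- \frac{58}{37}} + 36433} = \sqrt{\left(-14550\right) \left(- \frac{37}{58}\right) + 36433} = \sqrt{\frac{269175}{29} + 36433} = \sqrt{\frac{1325732}{29}} = \frac{2 \sqrt{9611557}}{29}$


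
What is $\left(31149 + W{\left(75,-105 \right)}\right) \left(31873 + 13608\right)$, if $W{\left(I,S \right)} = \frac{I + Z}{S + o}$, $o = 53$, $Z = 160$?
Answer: $\frac{73657070753}{52} \approx 1.4165 \cdot 10^{9}$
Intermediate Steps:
$W{\left(I,S \right)} = \frac{160 + I}{53 + S}$ ($W{\left(I,S \right)} = \frac{I + 160}{S + 53} = \frac{160 + I}{53 + S}$)
$\left(31149 + W{\left(75,-105 \right)}\right) \left(31873 + 13608\right) = \left(31149 + \frac{160 + 75}{53 - 105}\right) \left(31873 + 13608\right) = \left(31149 + \frac{1}{-52} \cdot 235\right) 45481 = \left(31149 - \frac{235}{52}\right) 45481 = \frac{1619513}{52} \cdot 45481 = \frac{73657070753}{52}$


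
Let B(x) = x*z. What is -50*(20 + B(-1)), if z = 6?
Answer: -700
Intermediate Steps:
B(x) = 6*x (B(x) = x*6 = 6*x)
-50*(20 + B(-1)) = -50*(20 + 6*(-1)) = -50*(20 - 6) = -50*14 = -700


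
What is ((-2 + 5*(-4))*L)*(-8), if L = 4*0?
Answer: 0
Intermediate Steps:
L = 0
((-2 + 5*(-4))*L)*(-8) = ((-2 + 5*(-4))*0)*(-8) = ((-2 - 20)*0)*(-8) = -22*0*(-8) = 0*(-8) = 0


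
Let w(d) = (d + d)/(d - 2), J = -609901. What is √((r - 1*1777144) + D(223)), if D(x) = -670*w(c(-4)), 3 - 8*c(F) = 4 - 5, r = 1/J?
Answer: I*√5948050550790904185/1829703 ≈ 1332.9*I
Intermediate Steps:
r = -1/609901 (r = 1/(-609901) = -1/609901 ≈ -1.6396e-6)
c(F) = ½ (c(F) = 3/8 - (4 - 5)/8 = 3/8 - ⅛*(-1) = 3/8 + ⅛ = ½)
w(d) = 2*d/(-2 + d) (w(d) = (2*d)/(-2 + d) = 2*d/(-2 + d))
D(x) = 1340/3 (D(x) = -1340/(2*(-2 + ½)) = -1340/(2*(-3/2)) = -1340*(-2)/(2*3) = -670*(-⅔) = 1340/3)
√((r - 1*1777144) + D(223)) = √((-1/609901 - 1*1777144) + 1340/3) = √((-1/609901 - 1777144) + 1340/3) = √(-1083881902745/609901 + 1340/3) = √(-3250828440895/1829703) = I*√5948050550790904185/1829703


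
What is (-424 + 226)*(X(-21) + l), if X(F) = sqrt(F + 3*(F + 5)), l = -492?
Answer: 97416 - 198*I*sqrt(69) ≈ 97416.0 - 1644.7*I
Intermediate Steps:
X(F) = sqrt(15 + 4*F) (X(F) = sqrt(F + 3*(5 + F)) = sqrt(F + (15 + 3*F)) = sqrt(15 + 4*F))
(-424 + 226)*(X(-21) + l) = (-424 + 226)*(sqrt(15 + 4*(-21)) - 492) = -198*(sqrt(15 - 84) - 492) = -198*(sqrt(-69) - 492) = -198*(I*sqrt(69) - 492) = -198*(-492 + I*sqrt(69)) = 97416 - 198*I*sqrt(69)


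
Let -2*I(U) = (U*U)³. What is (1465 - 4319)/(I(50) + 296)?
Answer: 1427/3906249852 ≈ 3.6531e-7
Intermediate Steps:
I(U) = -U⁶/2
(1465 - 4319)/(I(50) + 296) = (1465 - 4319)/(-½*50⁶ + 296) = -2854/(-½*15625000000 + 296) = -2854/(-7812500000 + 296) = -2854/(-7812499704) = -2854*(-1/7812499704) = 1427/3906249852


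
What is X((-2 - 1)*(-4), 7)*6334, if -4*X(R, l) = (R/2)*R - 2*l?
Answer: -91843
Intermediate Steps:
X(R, l) = l/2 - R²/8 (X(R, l) = -((R/2)*R - 2*l)/4 = -(R²/2 - 2*l)/4 = l/2 - R²/8)
X((-2 - 1)*(-4), 7)*6334 = ((½)*7 - 16*(-2 - 1)²/8)*6334 = (7/2 - (-3*(-4))²/8)*6334 = (7/2 - ⅛*12²)*6334 = (7/2 - ⅛*144)*6334 = (7/2 - 18)*6334 = -29/2*6334 = -91843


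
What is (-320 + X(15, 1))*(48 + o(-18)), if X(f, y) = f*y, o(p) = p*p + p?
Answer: -107970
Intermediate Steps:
o(p) = p + p**2 (o(p) = p**2 + p = p + p**2)
(-320 + X(15, 1))*(48 + o(-18)) = (-320 + 15*1)*(48 - 18*(1 - 18)) = (-320 + 15)*(48 - 18*(-17)) = -305*(48 + 306) = -305*354 = -107970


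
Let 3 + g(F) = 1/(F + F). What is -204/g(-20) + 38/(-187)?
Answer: 138302/2057 ≈ 67.235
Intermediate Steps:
g(F) = -3 + 1/(2*F) (g(F) = -3 + 1/(F + F) = -3 + 1/(2*F))
-204/g(-20) + 38/(-187) = -204/(-3 + (½)/(-20)) + 38/(-187) = -204/(-3 + (½)*(-1/20)) + 38*(-1/187) = -204/(-3 - 1/40) - 38/187 = -204/(-121/40) - 38/187 = -204*(-40/121) - 38/187 = 8160/121 - 38/187 = 138302/2057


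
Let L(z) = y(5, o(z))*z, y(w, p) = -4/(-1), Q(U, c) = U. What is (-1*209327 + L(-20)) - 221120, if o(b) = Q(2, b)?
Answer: -430527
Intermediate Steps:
o(b) = 2
y(w, p) = 4 (y(w, p) = -4*(-1) = 4)
L(z) = 4*z
(-1*209327 + L(-20)) - 221120 = (-1*209327 + 4*(-20)) - 221120 = (-209327 - 80) - 221120 = -209407 - 221120 = -430527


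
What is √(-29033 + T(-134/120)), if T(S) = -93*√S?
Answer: √(-2903300 - 310*I*√1005)/10 ≈ 0.28838 - 170.39*I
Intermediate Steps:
√(-29033 + T(-134/120)) = √(-29033 - 93*I*√1005/30) = √(-29033 - 31*I*√1005/10)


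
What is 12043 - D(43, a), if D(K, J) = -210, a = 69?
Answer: 12253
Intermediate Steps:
12043 - D(43, a) = 12043 - 1*(-210) = 12043 + 210 = 12253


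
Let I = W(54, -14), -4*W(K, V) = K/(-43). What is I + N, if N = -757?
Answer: -65075/86 ≈ -756.69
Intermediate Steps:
W(K, V) = K/172 (W(K, V) = -K/(4*(-43)) = -K*(-1)/(4*43) = -(-1)*K/172 = K/172)
I = 27/86 (I = (1/172)*54 = 27/86 ≈ 0.31395)
I + N = 27/86 - 757 = -65075/86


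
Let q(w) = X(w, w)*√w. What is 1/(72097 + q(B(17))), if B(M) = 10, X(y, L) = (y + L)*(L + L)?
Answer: 72097/5196377409 - 400*√10/5196377409 ≈ 1.3631e-5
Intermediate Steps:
X(y, L) = 2*L*(L + y) (X(y, L) = (L + y)*(2*L) = 2*L*(L + y))
q(w) = 4*w^(5/2) (q(w) = (2*w*(w + w))*√w = (2*w*(2*w))*√w = (4*w²)*√w = 4*w^(5/2))
1/(72097 + q(B(17))) = 1/(72097 + 4*10^(5/2)) = 1/(72097 + 4*(100*√10)) = 1/(72097 + 400*√10)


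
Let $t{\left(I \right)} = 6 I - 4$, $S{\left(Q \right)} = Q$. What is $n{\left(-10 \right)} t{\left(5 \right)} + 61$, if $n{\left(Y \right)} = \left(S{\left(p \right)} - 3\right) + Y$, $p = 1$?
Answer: $-251$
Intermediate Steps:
$n{\left(Y \right)} = -2 + Y$ ($n{\left(Y \right)} = \left(1 - 3\right) + Y = -2 + Y$)
$t{\left(I \right)} = -4 + 6 I$
$n{\left(-10 \right)} t{\left(5 \right)} + 61 = \left(-2 - 10\right) \left(-4 + 6 \cdot 5\right) + 61 = - 12 \left(-4 + 30\right) + 61 = \left(-12\right) 26 + 61 = -312 + 61 = -251$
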